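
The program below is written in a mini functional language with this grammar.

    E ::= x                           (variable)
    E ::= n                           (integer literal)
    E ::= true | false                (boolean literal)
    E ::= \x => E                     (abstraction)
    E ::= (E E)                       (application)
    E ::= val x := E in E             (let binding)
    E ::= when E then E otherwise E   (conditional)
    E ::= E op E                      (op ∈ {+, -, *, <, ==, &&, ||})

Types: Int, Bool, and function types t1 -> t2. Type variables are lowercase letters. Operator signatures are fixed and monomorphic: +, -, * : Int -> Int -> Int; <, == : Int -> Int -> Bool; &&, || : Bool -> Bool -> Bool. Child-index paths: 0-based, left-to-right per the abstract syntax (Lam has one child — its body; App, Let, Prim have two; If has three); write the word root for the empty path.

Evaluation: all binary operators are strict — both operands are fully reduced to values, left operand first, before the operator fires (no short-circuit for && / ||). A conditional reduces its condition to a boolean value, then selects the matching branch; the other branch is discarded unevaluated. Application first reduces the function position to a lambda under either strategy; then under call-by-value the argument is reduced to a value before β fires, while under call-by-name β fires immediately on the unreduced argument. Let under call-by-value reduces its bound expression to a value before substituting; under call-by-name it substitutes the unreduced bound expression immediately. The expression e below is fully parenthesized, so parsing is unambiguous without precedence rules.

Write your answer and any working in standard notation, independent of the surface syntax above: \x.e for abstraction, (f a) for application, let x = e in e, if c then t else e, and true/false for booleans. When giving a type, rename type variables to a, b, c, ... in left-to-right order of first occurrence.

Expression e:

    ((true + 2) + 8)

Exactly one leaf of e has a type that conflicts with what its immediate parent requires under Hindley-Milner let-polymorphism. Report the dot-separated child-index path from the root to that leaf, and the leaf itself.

Working:
  unify Bool ~ Int
  FAIL: mismatch Bool ~ Int

Answer: 0.0 : true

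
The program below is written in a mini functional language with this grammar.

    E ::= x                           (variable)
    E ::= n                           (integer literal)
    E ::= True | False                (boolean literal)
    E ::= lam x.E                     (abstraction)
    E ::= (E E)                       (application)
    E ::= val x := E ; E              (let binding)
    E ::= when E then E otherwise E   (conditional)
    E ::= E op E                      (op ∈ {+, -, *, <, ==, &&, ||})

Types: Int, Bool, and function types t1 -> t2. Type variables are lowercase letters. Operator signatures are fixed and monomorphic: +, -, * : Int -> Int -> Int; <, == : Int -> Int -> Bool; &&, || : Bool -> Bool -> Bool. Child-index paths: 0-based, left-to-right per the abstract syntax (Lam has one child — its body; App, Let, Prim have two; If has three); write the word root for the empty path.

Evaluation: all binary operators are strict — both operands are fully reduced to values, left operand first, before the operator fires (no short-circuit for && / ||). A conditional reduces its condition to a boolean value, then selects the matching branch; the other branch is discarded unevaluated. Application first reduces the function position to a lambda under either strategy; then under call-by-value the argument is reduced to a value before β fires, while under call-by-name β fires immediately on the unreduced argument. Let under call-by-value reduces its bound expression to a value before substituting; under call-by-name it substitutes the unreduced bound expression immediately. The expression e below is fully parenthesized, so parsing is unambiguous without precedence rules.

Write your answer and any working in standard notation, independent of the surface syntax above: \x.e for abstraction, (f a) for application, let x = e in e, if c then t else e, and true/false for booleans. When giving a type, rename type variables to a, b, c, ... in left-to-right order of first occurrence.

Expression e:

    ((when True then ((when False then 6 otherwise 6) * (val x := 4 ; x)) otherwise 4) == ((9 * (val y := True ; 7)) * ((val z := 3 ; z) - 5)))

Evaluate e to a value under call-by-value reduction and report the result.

Answer: false

Derivation:
step 0: ((if true then ((if false then 6 else 6) * (let x = 4 in x)) else 4) == ((9 * (let y = true in 7)) * ((let z = 3 in z) - 5)))
step 1: [if@0] (((if false then 6 else 6) * (let x = 4 in x)) == ((9 * (let y = true in 7)) * ((let z = 3 in z) - 5)))
step 2: [if@0.0] ((6 * (let x = 4 in x)) == ((9 * (let y = true in 7)) * ((let z = 3 in z) - 5)))
step 3: [let@0.1] ((6 * 4) == ((9 * (let y = true in 7)) * ((let z = 3 in z) - 5)))
step 4: [delta@0] (24 == ((9 * (let y = true in 7)) * ((let z = 3 in z) - 5)))
step 5: [let@1.0.1] (24 == ((9 * 7) * ((let z = 3 in z) - 5)))
step 6: [delta@1.0] (24 == (63 * ((let z = 3 in z) - 5)))
step 7: [let@1.1.0] (24 == (63 * (3 - 5)))
step 8: [delta@1.1] (24 == (63 * -2))
step 9: [delta@1] (24 == -126)
step 10: [delta@root] false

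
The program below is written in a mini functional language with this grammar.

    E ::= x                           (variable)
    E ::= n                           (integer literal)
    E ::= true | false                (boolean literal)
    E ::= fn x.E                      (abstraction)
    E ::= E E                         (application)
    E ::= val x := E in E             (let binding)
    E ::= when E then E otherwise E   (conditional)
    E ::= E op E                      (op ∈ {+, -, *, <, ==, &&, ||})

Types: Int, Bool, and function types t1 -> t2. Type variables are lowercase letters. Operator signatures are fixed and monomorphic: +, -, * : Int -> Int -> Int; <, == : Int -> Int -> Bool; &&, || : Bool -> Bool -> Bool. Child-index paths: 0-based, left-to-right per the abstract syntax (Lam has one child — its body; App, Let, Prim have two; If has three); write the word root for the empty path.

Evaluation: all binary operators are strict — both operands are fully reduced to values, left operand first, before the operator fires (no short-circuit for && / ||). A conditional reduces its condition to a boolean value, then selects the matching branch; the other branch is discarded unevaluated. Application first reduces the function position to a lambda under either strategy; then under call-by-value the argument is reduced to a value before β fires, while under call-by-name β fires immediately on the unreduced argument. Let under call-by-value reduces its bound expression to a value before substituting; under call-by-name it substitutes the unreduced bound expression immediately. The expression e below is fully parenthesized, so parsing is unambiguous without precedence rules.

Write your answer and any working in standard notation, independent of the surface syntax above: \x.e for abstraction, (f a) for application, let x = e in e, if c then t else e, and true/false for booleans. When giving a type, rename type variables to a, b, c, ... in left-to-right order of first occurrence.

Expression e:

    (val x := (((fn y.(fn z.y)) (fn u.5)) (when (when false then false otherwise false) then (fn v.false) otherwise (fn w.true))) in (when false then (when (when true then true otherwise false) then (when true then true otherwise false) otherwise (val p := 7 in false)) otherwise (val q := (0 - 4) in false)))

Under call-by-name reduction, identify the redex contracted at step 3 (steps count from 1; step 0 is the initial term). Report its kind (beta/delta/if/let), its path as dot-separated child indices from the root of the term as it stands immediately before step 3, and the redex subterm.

Derivation:
step 0: (let x = (((\y.(\z.y)) (\u.5)) (if (if false then false else false) then (\v.false) else (\w.true))) in (if false then (if (if true then true else false) then (if true then true else false) else (let p = 7 in false)) else (let q = (0 - 4) in false)))
step 1: [let@root] (if false then (if (if true then true else false) then (if true then true else false) else (let p = 7 in false)) else (let q = (0 - 4) in false))
step 2: [if@root] (let q = (0 - 4) in false)
step 3: [let@root] false

Answer: let at root : (let q = (0 - 4) in false)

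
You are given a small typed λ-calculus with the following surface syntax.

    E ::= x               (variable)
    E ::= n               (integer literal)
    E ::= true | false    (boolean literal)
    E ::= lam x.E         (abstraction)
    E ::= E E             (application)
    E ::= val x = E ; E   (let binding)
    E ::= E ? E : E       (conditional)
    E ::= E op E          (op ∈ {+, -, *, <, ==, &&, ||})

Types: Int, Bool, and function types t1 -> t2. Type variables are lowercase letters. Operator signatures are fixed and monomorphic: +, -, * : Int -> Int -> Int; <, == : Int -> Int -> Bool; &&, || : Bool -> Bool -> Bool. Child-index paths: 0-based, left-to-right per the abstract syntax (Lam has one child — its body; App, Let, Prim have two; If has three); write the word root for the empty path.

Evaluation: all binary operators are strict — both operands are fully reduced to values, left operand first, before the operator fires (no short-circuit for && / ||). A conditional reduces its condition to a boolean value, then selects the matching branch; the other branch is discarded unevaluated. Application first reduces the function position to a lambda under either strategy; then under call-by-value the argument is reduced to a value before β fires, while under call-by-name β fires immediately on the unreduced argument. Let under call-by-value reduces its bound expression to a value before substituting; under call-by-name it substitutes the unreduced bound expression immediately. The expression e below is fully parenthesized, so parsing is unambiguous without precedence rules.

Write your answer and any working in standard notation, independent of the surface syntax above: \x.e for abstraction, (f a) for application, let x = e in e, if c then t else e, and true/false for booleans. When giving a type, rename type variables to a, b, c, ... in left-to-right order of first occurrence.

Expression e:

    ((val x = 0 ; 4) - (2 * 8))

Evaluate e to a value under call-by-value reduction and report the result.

Trace:
step 0: ((let x = 0 in 4) - (2 * 8))
step 1: [let@0] (4 - (2 * 8))
step 2: [delta@1] (4 - 16)
step 3: [delta@root] -12

Answer: -12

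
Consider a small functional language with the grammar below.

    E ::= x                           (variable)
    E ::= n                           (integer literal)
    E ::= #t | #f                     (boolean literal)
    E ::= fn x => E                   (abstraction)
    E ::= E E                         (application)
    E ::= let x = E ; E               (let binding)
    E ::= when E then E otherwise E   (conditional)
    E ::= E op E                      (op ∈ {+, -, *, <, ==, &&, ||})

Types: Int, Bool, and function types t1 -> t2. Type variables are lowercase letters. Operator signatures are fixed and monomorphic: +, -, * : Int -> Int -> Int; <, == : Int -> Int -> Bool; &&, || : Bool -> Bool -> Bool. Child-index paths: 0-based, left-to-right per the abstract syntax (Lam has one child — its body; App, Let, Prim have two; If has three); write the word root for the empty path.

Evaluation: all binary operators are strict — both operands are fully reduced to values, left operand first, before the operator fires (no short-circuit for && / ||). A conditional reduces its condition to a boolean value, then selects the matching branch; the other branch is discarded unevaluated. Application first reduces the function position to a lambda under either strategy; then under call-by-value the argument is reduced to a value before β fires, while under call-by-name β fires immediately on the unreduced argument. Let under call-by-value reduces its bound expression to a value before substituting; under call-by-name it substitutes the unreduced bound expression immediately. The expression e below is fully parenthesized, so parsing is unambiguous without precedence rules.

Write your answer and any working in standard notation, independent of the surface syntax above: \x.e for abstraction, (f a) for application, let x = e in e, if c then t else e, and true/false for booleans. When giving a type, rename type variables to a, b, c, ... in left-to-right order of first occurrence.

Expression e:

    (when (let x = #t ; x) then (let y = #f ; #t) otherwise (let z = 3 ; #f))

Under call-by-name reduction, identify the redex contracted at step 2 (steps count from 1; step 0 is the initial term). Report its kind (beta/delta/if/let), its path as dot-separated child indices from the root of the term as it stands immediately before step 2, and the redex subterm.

Derivation:
step 0: (if (let x = true in x) then (let y = false in true) else (let z = 3 in false))
step 1: [let@0] (if true then (let y = false in true) else (let z = 3 in false))
step 2: [if@root] (let y = false in true)

Answer: if at root : (if true then (let y = false in true) else (let z = 3 in false))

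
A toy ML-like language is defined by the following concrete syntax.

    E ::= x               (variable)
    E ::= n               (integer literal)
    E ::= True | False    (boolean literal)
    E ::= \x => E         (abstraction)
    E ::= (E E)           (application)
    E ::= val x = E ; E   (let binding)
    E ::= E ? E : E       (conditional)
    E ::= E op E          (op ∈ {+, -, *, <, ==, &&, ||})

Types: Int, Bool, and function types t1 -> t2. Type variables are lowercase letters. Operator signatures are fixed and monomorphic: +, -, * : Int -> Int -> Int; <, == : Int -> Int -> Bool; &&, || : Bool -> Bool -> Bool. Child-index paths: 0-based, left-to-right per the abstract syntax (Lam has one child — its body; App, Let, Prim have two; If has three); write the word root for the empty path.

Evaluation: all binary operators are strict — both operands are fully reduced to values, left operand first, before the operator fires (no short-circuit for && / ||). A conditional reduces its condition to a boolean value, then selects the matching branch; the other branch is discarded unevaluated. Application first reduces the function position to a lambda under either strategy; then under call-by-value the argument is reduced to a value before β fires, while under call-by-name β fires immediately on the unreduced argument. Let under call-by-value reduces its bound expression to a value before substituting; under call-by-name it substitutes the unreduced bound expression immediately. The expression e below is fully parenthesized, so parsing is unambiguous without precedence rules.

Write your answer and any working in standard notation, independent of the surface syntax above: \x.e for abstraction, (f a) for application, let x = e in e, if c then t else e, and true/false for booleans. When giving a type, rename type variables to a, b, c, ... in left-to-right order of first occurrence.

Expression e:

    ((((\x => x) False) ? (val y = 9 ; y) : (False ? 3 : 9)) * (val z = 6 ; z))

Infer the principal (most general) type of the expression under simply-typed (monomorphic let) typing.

Working:
x : a
\x._ : a -> a
  unify a -> a ~ Bool -> b
  unify a ~ Bool
  unify Bool ~ b
_ _ : Bool
  unify Bool ~ Bool
let y : Int
y : Int
  unify Bool ~ Bool
  unify Int ~ Int
  unify Int ~ Int
  unify Int ~ Int
let z : Int
z : Int
  unify Int ~ Int

Answer: Int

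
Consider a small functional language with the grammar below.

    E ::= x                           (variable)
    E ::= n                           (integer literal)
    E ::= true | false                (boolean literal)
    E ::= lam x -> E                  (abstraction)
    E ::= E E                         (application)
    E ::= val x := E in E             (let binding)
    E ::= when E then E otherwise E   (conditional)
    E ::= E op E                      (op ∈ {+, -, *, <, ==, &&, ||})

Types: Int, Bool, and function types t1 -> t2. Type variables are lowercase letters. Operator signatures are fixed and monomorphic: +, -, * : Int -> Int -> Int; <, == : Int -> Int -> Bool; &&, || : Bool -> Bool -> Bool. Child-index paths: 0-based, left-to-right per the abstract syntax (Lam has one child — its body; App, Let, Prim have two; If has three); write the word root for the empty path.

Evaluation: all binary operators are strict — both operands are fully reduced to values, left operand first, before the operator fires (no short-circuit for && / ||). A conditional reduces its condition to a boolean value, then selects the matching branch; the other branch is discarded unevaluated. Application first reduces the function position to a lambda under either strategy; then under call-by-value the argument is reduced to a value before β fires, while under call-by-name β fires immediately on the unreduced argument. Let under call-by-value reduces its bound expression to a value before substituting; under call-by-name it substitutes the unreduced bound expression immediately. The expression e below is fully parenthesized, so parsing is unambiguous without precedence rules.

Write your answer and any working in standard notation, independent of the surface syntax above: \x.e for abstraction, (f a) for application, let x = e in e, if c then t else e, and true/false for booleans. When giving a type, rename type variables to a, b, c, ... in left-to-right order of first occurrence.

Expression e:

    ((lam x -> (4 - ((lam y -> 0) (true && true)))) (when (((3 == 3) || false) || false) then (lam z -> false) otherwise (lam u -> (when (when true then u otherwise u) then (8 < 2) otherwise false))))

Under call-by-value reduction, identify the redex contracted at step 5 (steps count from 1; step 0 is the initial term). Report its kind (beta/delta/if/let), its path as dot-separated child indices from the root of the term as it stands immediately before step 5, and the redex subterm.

Derivation:
step 0: ((\x.(4 - ((\y.0) (true && true)))) (if (((3 == 3) || false) || false) then (\z.false) else (\u.(if (if true then u else u) then (8 < 2) else false))))
step 1: [delta@1.0.0.0] ((\x.(4 - ((\y.0) (true && true)))) (if ((true || false) || false) then (\z.false) else (\u.(if (if true then u else u) then (8 < 2) else false))))
step 2: [delta@1.0.0] ((\x.(4 - ((\y.0) (true && true)))) (if (true || false) then (\z.false) else (\u.(if (if true then u else u) then (8 < 2) else false))))
step 3: [delta@1.0] ((\x.(4 - ((\y.0) (true && true)))) (if true then (\z.false) else (\u.(if (if true then u else u) then (8 < 2) else false))))
step 4: [if@1] ((\x.(4 - ((\y.0) (true && true)))) (\z.false))
step 5: [beta@root] (4 - ((\y.0) (true && true)))

Answer: beta at root : ((\x.(4 - ((\y.0) (true && true)))) (\z.false))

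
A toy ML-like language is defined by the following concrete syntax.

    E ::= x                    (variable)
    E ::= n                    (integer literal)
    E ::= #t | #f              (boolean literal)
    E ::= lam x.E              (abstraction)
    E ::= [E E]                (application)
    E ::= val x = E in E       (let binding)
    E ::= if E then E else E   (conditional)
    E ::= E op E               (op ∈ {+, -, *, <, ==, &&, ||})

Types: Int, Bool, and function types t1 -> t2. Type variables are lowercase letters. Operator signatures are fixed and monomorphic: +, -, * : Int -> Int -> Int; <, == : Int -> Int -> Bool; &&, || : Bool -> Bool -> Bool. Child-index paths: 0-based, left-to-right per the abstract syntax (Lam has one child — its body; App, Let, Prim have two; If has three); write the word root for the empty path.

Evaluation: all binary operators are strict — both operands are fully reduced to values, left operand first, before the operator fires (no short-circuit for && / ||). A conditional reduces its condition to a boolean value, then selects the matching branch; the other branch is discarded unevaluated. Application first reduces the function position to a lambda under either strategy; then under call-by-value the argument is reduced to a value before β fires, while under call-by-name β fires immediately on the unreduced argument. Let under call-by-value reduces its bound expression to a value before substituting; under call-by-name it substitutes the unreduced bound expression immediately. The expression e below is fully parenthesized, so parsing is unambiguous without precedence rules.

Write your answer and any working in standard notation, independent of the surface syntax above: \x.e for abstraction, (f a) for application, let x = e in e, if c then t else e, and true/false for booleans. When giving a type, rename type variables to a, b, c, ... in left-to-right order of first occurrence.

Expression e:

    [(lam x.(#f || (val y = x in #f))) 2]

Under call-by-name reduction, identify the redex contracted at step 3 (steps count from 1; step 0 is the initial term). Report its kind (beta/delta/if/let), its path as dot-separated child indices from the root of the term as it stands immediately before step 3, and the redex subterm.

Answer: delta at root : (false || false)

Working:
step 0: ((\x.(false || (let y = x in false))) 2)
step 1: [beta@root] (false || (let y = 2 in false))
step 2: [let@1] (false || false)
step 3: [delta@root] false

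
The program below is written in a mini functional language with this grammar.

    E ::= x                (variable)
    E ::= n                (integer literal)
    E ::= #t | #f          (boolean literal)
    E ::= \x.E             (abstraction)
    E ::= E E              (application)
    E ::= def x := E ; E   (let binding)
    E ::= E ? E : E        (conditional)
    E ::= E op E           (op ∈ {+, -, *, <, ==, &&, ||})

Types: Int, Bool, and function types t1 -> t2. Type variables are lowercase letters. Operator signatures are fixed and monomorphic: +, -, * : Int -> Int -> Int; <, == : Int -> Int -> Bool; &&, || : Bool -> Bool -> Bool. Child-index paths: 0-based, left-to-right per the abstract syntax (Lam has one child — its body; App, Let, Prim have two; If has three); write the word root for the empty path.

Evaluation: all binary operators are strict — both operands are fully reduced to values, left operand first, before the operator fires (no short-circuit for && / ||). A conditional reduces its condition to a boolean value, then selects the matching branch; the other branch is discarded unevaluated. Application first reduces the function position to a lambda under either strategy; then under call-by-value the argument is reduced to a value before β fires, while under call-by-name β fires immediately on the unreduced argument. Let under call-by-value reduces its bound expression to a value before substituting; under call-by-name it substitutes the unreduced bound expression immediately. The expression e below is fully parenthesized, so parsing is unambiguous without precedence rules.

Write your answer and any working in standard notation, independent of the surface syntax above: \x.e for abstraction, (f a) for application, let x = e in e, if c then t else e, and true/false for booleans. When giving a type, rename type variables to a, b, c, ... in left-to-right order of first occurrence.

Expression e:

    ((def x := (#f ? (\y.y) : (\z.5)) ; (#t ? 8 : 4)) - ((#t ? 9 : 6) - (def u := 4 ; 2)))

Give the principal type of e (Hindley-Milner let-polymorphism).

Answer: Int

Working:
  unify Bool ~ Bool
y : a
\y._ : a -> a
\z._ : b -> Int
  unify a -> a ~ b -> Int
  unify a ~ b
  unify b ~ Int
let x : Int -> Int
  unify Bool ~ Bool
  unify Int ~ Int
  unify Int ~ Int
  unify Bool ~ Bool
  unify Int ~ Int
  unify Int ~ Int
let u : Int
  unify Int ~ Int
  unify Int ~ Int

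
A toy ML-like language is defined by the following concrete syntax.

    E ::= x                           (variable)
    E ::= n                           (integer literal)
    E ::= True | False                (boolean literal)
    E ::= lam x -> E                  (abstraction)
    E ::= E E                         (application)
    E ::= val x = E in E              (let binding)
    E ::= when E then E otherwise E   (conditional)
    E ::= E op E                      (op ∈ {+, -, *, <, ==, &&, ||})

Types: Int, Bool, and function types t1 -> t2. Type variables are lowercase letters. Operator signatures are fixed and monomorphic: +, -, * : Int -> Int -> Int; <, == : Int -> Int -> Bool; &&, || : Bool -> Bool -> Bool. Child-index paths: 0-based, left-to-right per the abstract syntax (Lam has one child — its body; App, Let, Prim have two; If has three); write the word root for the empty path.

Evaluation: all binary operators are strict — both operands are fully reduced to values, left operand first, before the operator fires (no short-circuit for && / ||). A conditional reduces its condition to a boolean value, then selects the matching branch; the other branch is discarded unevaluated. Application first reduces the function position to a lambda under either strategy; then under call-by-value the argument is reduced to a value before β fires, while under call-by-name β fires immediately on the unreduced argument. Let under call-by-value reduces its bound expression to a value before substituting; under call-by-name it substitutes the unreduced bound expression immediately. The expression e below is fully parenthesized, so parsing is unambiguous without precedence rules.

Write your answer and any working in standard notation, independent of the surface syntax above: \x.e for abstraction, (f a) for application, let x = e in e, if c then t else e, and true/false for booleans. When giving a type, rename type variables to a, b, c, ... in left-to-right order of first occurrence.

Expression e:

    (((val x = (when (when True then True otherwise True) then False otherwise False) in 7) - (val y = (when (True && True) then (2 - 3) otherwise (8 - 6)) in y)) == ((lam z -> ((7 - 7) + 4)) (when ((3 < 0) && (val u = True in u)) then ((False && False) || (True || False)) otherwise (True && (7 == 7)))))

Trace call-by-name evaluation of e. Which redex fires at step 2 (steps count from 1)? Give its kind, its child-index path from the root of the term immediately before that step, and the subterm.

Answer: let at 0.1 : (let y = (if (true && true) then (2 - 3) else (8 - 6)) in y)

Derivation:
step 0: (((let x = (if (if true then true else true) then false else false) in 7) - (let y = (if (true && true) then (2 - 3) else (8 - 6)) in y)) == ((\z.((7 - 7) + 4)) (if ((3 < 0) && (let u = true in u)) then ((false && false) || (true || false)) else (true && (7 == 7)))))
step 1: [let@0.0] ((7 - (let y = (if (true && true) then (2 - 3) else (8 - 6)) in y)) == ((\z.((7 - 7) + 4)) (if ((3 < 0) && (let u = true in u)) then ((false && false) || (true || false)) else (true && (7 == 7)))))
step 2: [let@0.1] ((7 - (if (true && true) then (2 - 3) else (8 - 6))) == ((\z.((7 - 7) + 4)) (if ((3 < 0) && (let u = true in u)) then ((false && false) || (true || false)) else (true && (7 == 7)))))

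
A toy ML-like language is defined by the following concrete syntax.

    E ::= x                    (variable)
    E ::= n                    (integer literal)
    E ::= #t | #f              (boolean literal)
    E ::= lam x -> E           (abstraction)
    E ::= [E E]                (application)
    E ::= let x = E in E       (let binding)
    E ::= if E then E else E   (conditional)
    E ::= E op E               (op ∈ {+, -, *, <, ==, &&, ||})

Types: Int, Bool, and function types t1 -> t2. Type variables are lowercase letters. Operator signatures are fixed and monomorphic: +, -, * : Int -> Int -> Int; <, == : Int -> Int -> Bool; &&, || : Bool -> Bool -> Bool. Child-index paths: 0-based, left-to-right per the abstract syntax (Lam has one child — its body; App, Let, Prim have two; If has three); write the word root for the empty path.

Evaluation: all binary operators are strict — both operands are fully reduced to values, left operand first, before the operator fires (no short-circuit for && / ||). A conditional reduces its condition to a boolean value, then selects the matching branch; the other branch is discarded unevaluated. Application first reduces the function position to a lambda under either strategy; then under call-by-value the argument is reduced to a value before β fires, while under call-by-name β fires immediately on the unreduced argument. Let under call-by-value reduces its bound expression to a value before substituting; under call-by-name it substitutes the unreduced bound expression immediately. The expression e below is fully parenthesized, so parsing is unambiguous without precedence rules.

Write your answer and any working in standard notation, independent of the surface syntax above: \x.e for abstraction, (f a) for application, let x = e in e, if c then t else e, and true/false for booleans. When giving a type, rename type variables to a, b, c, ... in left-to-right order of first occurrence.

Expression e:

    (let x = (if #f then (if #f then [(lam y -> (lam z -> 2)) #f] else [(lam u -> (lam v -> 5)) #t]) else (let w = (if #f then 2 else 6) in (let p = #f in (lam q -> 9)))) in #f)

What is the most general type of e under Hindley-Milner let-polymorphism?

Answer: Bool

Working:
  unify Bool ~ Bool
  unify Bool ~ Bool
\z._ : b -> Int
\y._ : a -> b -> Int
  unify a -> b -> Int ~ Bool -> c
  unify a ~ Bool
  unify b -> Int ~ c
_ _ : b -> Int
\v._ : e -> Int
\u._ : d -> e -> Int
  unify d -> e -> Int ~ Bool -> f
  unify d ~ Bool
  unify e -> Int ~ f
_ _ : e -> Int
  unify b -> Int ~ e -> Int
  unify b ~ e
  unify Int ~ Int
  unify Bool ~ Bool
  unify Int ~ Int
let w : Int
let p : Bool
\q._ : g -> Int
  unify e -> Int ~ g -> Int
  unify e ~ g
  unify Int ~ Int
let x : forall. g -> Int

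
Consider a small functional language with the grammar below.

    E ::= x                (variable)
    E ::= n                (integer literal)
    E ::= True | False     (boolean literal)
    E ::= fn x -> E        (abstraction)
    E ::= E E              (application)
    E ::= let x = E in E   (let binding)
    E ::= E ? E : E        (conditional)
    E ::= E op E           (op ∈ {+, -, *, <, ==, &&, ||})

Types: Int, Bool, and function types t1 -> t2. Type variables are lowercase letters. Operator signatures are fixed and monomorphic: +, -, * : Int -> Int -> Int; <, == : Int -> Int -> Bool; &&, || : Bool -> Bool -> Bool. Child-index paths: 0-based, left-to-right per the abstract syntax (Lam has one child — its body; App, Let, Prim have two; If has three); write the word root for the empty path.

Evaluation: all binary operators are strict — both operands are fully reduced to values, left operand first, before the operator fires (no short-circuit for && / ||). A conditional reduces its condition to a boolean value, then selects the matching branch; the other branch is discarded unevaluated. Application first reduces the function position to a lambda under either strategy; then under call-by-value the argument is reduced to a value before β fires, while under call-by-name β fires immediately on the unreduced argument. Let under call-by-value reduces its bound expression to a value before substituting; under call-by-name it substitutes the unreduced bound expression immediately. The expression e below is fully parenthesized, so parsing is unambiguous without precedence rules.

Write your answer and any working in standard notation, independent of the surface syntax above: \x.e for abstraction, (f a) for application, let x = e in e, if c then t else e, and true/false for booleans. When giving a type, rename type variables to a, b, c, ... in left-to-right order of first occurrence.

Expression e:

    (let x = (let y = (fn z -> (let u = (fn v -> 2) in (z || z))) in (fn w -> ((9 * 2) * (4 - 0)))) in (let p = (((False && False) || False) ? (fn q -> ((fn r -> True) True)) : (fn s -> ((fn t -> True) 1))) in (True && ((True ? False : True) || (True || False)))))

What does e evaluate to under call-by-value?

Working:
step 0: (let x = (let y = (\z.(let u = (\v.2) in (z || z))) in (\w.((9 * 2) * (4 - 0)))) in (let p = (if ((false && false) || false) then (\q.((\r.true) true)) else (\s.((\t.true) 1))) in (true && ((if true then false else true) || (true || false)))))
step 1: [let@0] (let x = (\w.((9 * 2) * (4 - 0))) in (let p = (if ((false && false) || false) then (\q.((\r.true) true)) else (\s.((\t.true) 1))) in (true && ((if true then false else true) || (true || false)))))
step 2: [let@root] (let p = (if ((false && false) || false) then (\q.((\r.true) true)) else (\s.((\t.true) 1))) in (true && ((if true then false else true) || (true || false))))
step 3: [delta@0.0.0] (let p = (if (false || false) then (\q.((\r.true) true)) else (\s.((\t.true) 1))) in (true && ((if true then false else true) || (true || false))))
step 4: [delta@0.0] (let p = (if false then (\q.((\r.true) true)) else (\s.((\t.true) 1))) in (true && ((if true then false else true) || (true || false))))
step 5: [if@0] (let p = (\s.((\t.true) 1)) in (true && ((if true then false else true) || (true || false))))
step 6: [let@root] (true && ((if true then false else true) || (true || false)))
step 7: [if@1.0] (true && (false || (true || false)))
step 8: [delta@1.1] (true && (false || true))
step 9: [delta@1] (true && true)
step 10: [delta@root] true

Answer: true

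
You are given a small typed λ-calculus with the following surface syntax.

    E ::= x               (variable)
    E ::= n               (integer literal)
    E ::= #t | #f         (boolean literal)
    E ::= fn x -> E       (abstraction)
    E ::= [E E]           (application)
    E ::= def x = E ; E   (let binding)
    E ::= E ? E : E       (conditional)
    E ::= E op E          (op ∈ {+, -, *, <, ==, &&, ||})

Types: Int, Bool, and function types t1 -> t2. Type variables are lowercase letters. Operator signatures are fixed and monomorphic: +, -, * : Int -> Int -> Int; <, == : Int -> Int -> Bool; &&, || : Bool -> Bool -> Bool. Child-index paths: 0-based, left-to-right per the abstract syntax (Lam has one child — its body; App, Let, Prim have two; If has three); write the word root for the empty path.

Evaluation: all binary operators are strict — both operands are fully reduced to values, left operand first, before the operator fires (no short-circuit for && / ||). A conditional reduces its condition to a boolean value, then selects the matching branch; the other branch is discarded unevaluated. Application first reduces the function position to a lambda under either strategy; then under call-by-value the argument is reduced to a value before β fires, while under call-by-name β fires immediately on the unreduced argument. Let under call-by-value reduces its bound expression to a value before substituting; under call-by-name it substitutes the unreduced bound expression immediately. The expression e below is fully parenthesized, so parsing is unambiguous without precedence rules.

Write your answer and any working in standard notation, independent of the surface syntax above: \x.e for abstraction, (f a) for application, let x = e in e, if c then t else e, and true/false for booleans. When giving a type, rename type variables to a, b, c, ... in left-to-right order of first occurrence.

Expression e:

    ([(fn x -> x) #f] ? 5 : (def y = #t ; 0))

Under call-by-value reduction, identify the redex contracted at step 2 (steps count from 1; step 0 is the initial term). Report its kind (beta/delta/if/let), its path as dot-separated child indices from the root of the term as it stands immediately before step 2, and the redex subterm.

Working:
step 0: (if ((\x.x) false) then 5 else (let y = true in 0))
step 1: [beta@0] (if false then 5 else (let y = true in 0))
step 2: [if@root] (let y = true in 0)

Answer: if at root : (if false then 5 else (let y = true in 0))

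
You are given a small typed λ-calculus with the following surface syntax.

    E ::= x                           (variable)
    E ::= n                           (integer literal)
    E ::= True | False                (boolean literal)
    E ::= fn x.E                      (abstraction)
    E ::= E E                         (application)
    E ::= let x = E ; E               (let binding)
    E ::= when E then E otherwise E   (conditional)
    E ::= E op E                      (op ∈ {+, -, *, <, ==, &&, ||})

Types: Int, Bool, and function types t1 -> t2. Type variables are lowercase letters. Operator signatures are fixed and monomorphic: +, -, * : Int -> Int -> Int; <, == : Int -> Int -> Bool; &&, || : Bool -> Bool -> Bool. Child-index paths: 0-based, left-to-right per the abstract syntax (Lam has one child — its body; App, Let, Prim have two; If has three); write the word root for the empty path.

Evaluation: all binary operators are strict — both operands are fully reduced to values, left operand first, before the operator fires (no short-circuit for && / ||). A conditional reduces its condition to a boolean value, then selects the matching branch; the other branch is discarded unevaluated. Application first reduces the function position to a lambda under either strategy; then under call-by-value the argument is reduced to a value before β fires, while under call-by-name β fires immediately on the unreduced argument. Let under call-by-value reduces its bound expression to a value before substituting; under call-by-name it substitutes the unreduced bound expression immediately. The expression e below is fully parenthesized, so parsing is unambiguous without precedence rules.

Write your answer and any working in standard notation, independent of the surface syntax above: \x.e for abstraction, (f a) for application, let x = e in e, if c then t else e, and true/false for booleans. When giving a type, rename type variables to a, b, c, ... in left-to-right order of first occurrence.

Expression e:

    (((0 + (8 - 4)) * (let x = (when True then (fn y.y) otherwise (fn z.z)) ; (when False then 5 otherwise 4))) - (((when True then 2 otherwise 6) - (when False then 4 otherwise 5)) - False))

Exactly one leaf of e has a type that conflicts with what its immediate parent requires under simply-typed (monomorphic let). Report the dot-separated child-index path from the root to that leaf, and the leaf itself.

Answer: 1.1 : false

Trace:
  unify Int ~ Int
  unify Int ~ Int
  unify Int ~ Int
  unify Int ~ Int
  unify Int ~ Int
  unify Bool ~ Bool
y : a
\y._ : a -> a
z : b
\z._ : b -> b
  unify a -> a ~ b -> b
  unify a ~ b
  unify b ~ b
let x : b -> b
  unify Bool ~ Bool
  unify Int ~ Int
  unify Int ~ Int
  unify Int ~ Int
  unify Bool ~ Bool
  unify Int ~ Int
  unify Int ~ Int
  unify Bool ~ Bool
  unify Int ~ Int
  unify Int ~ Int
  unify Int ~ Int
  unify Bool ~ Int
  FAIL: mismatch Bool ~ Int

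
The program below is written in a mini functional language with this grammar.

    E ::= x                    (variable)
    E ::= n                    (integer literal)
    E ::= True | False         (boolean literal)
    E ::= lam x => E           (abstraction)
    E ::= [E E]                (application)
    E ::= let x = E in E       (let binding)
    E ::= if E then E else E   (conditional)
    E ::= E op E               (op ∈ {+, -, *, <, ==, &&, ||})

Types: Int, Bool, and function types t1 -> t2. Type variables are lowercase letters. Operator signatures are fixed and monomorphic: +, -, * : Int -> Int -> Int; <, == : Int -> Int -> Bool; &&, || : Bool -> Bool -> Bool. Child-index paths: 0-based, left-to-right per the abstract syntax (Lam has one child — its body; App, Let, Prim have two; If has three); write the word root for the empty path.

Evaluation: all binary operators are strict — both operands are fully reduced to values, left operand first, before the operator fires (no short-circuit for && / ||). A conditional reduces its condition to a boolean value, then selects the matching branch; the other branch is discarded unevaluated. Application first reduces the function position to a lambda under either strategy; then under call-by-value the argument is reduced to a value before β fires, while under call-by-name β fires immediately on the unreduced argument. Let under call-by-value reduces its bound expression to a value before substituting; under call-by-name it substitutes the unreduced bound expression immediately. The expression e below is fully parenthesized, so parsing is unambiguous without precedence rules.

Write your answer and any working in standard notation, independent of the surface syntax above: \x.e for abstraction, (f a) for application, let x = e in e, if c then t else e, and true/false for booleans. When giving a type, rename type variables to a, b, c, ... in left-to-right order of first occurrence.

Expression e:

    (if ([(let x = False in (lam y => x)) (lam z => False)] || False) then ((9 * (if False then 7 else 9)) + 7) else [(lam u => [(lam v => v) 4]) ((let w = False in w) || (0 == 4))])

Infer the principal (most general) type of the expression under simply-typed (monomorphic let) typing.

Derivation:
let x : Bool
x : Bool
\y._ : a -> Bool
\z._ : b -> Bool
  unify a -> Bool ~ (b -> Bool) -> c
  unify a ~ b -> Bool
  unify Bool ~ c
_ _ : Bool
  unify Bool ~ Bool
  unify Bool ~ Bool
  unify Bool ~ Bool
  unify Int ~ Int
  unify Bool ~ Bool
  unify Int ~ Int
  unify Int ~ Int
  unify Int ~ Int
  unify Int ~ Int
v : e
\v._ : e -> e
  unify e -> e ~ Int -> f
  unify e ~ Int
  unify Int ~ f
_ _ : Int
\u._ : d -> Int
let w : Bool
w : Bool
  unify Bool ~ Bool
  unify Int ~ Int
  unify Int ~ Int
  unify Bool ~ Bool
  unify d -> Int ~ Bool -> g
  unify d ~ Bool
  unify Int ~ g
_ _ : Int
  unify Int ~ Int

Answer: Int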